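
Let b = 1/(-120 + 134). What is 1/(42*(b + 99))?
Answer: 1/4161 ≈ 0.00024033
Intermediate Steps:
b = 1/14 ≈ 0.071429
1/(42*(b + 99)) = 1/(42*(1/14 + 99)) = 1/(42*(1387/14)) = 1/4161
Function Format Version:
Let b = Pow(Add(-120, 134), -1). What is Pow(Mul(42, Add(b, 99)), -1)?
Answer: Rational(1, 4161) ≈ 0.00024033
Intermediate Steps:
b = Rational(1, 14) (b = Pow(14, -1) = Rational(1, 14) ≈ 0.071429)
Pow(Mul(42, Add(b, 99)), -1) = Pow(Mul(42, Add(Rational(1, 14), 99)), -1) = Pow(Mul(42, Rational(1387, 14)), -1) = Pow(4161, -1) = Rational(1, 4161)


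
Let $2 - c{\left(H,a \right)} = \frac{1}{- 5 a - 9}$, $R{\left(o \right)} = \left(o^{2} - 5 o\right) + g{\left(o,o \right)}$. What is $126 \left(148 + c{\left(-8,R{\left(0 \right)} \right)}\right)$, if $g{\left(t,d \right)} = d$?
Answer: $18914$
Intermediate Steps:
$R{\left(o \right)} = o^{2} - 4 o$ ($R{\left(o \right)} = \left(o^{2} - 5 o\right) + o = o^{2} - 4 o$)
$c{\left(H,a \right)} = 2 - \frac{1}{-9 - 5 a}$ ($c{\left(H,a \right)} = 2 - \frac{1}{- 5 a - 9} = 2 - \frac{1}{-9 - 5 a}$)
$126 \left(148 + c{\left(-8,R{\left(0 \right)} \right)}\right) = 126 \left(148 + \frac{19 + 10 \cdot 0 \left(-4 + 0\right)}{9 + 5 \cdot 0 \left(-4 + 0\right)}\right) = 126 \left(148 + \frac{19 + 10 \cdot 0 \left(-4\right)}{9 + 5 \cdot 0 \left(-4\right)}\right) = 126 \left(148 + \frac{19 + 10 \cdot 0}{9 + 5 \cdot 0}\right) = 126 \left(148 + \frac{19 + 0}{9 + 0}\right) = 126 \left(148 + \frac{1}{9} \cdot 19\right) = 126 \left(148 + \frac{19}{9}\right) = 126 \cdot \frac{1351}{9} = 18914$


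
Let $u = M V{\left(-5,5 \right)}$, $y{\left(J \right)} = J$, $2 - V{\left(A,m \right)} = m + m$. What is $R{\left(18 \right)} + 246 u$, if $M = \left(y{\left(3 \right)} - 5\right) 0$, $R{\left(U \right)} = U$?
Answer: $18$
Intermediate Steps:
$V{\left(A,m \right)} = 2 - 2 m$ ($V{\left(A,m \right)} = 2 - \left(m + m\right) = 2 - 2 m$)
$M = 0$ ($M = \left(3 - 5\right) 0 = \left(-2\right) 0 = 0$)
$u = 0$ ($u = 0 \left(2 - 10\right) = 0 \left(-8\right) = 0$)
$R{\left(18 \right)} + 246 u = 18 + 246 \cdot 0 = 18 + 0 = 18$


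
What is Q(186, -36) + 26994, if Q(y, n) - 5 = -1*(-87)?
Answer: 27086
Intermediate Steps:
Q(y, n) = 92 (Q(y, n) = 5 - 1*(-87) = 5 + 87 = 92)
Q(186, -36) + 26994 = 92 + 26994 = 27086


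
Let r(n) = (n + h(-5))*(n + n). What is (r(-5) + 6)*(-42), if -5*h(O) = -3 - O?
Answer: -2520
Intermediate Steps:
h(O) = 3/5 + O/5 (h(O) = -(-3 - O)/5 = 3/5 + O/5)
r(n) = 2*n*(-2/5 + n) (r(n) = (n + (3/5 + (1/5)*(-5)))*(n + n) = (n + (3/5 - 1))*(2*n) = (n - 2/5)*(2*n) = (-2/5 + n)*(2*n) = 2*n*(-2/5 + n))
(r(-5) + 6)*(-42) = ((2/5)*(-5)*(-2 + 5*(-5)) + 6)*(-42) = ((2/5)*(-5)*(-2 - 25) + 6)*(-42) = ((2/5)*(-5)*(-27) + 6)*(-42) = (54 + 6)*(-42) = 60*(-42) = -2520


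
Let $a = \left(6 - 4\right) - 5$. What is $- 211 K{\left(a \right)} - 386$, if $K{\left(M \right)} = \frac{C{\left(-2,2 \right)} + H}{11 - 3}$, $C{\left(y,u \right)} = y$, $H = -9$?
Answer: $- \frac{767}{8} \approx -95.875$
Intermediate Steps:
$a = -3$ ($a = 2 - 5 = -3$)
$K{\left(M \right)} = - \frac{11}{8}$ ($K{\left(M \right)} = \frac{-2 - 9}{11 - 3} = - \frac{11}{8}$)
$- 211 K{\left(a \right)} - 386 = \left(-211\right) \left(- \frac{11}{8}\right) - 386 = \frac{2321}{8} - 386 = - \frac{767}{8}$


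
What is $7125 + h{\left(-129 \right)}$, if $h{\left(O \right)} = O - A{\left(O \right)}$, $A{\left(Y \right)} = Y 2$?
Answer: $7254$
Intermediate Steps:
$A{\left(Y \right)} = 2 Y$
$h{\left(O \right)} = - O$ ($h{\left(O \right)} = O - 2 O = - O$)
$7125 + h{\left(-129 \right)} = 7125 - -129 = 7125 + 129 = 7254$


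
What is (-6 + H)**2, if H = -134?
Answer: 19600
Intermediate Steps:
(-6 + H)**2 = (-6 - 134)**2 = (-140)**2 = 19600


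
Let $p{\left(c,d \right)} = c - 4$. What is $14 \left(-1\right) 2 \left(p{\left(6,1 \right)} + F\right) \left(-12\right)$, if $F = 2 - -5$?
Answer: $3024$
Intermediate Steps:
$F = 7$ ($F = 2 + 5 = 7$)
$p{\left(c,d \right)} = -4 + c$ ($p{\left(c,d \right)} = c - 4 = -4 + c$)
$14 \left(-1\right) 2 \left(p{\left(6,1 \right)} + F\right) \left(-12\right) = 14 \left(-1\right) 2 \left(\left(-4 + 6\right) + 7\right) \left(-12\right) = 14 \left(- 2 \left(2 + 7\right)\right) \left(-12\right) = 14 \left(\left(-2\right) 9\right) \left(-12\right) = 14 \left(-18\right) \left(-12\right) = \left(-252\right) \left(-12\right) = 3024$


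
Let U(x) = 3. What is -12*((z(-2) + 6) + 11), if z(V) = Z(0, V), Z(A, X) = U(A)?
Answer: -240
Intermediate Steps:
Z(A, X) = 3
z(V) = 3
-12*((z(-2) + 6) + 11) = -12*((3 + 6) + 11) = -12*(9 + 11) = -12*20 = -240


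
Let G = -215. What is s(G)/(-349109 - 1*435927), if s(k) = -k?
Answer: -215/785036 ≈ -0.00027387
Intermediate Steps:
s(G)/(-349109 - 1*435927) = (-1*(-215))/(-349109 - 1*435927) = 215/(-349109 - 435927) = 215/(-785036) = 215*(-1/785036) = -215/785036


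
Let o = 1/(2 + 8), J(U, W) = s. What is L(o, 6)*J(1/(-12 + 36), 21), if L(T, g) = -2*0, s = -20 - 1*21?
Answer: 0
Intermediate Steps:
s = -41 (s = -20 - 21 = -41)
J(U, W) = -41
o = 1/10 ≈ 0.10000
L(T, g) = 0
L(o, 6)*J(1/(-12 + 36), 21) = 0*(-41) = 0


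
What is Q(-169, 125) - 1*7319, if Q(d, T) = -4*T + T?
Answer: -7694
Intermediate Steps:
Q(d, T) = -3*T
Q(-169, 125) - 1*7319 = -3*125 - 1*7319 = -375 - 7319 = -7694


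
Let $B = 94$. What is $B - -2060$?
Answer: $2154$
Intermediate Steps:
$B - -2060 = 94 - -2060 = 94 + 2060 = 2154$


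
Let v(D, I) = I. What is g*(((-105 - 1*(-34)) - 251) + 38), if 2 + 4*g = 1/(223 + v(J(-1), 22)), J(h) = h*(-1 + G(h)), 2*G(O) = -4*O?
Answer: 34719/245 ≈ 141.71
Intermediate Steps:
G(O) = -2*O (G(O) = (-4*O)/2 = -2*O)
J(h) = h*(-1 - 2*h)
g = -489/980 (g = -1/2 + 1/(4*(223 + 22)) = -1/2 + (1/4)/245 = -1/2 + (1/4)*(1/245) = -1/2 + 1/980 = -489/980 ≈ -0.49898)
g*(((-105 - 1*(-34)) - 251) + 38) = -489*(((-105 - 1*(-34)) - 251) + 38)/980 = -489*(((-105 + 34) - 251) + 38)/980 = -489*((-71 - 251) + 38)/980 = -489*(-322 + 38)/980 = -489/980*(-284) = 34719/245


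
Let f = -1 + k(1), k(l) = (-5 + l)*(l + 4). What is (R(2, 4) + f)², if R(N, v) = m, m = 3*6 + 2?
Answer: 1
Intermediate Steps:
k(l) = (-5 + l)*(4 + l)
m = 20 (m = 18 + 2 = 20)
f = -21 (f = -1 + (-20 + 1² - 1*1) = -1 + (-20 + 1 - 1) = -1 - 20 = -21)
R(N, v) = 20
(R(2, 4) + f)² = (20 - 21)² = (-1)² = 1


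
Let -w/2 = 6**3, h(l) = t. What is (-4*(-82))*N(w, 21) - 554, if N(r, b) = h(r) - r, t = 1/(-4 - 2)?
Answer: 423262/3 ≈ 1.4109e+5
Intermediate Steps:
t = -1/6 (t = 1/(-6) = -1/6 ≈ -0.16667)
h(l) = -1/6
w = -432 (w = -2*6**3 = -2*216 = -432)
N(r, b) = -1/6 - r
(-4*(-82))*N(w, 21) - 554 = (-4*(-82))*(-1/6 - 1*(-432)) - 554 = 328*(-1/6 + 432) - 554 = 328*(2591/6) - 554 = 424924/3 - 554 = 423262/3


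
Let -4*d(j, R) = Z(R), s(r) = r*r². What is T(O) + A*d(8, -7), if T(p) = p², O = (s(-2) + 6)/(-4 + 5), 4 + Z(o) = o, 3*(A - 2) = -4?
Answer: 35/6 ≈ 5.8333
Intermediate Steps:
A = ⅔ (A = 2 + (⅓)*(-4) = 2 - 4/3 = ⅔ ≈ 0.66667)
s(r) = r³
Z(o) = -4 + o
d(j, R) = 1 - R/4 (d(j, R) = -(-4 + R)/4 = 1 - R/4)
O = -2 (O = ((-2)³ + 6)/(-4 + 5) = (-8 + 6)/1 = -2*1 = -2)
T(O) + A*d(8, -7) = (-2)² + 2*(1 - ¼*(-7))/3 = 4 + 2*(1 + 7/4)/3 = 4 + (⅔)*(11/4) = 4 + 11/6 = 35/6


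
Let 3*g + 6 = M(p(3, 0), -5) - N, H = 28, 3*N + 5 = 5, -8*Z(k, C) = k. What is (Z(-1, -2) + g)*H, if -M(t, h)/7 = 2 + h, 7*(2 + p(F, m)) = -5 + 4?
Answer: 287/2 ≈ 143.50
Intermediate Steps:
Z(k, C) = -k/8
p(F, m) = -15/7 (p(F, m) = -2 + (-5 + 4)/7 = -2 + (1/7)*(-1) = -2 - 1/7 = -15/7)
N = 0 (N = -5/3 + (1/3)*5 = -5/3 + 5/3 = 0)
M(t, h) = -14 - 7*h (M(t, h) = -7*(2 + h) = -14 - 7*h)
g = 5 (g = -2 + ((-14 - 7*(-5)) - 1*0)/3 = -2 + ((-14 + 35) + 0)/3 = -2 + (21 + 0)/3 = -2 + (1/3)*21 = -2 + 7 = 5)
(Z(-1, -2) + g)*H = (-1/8*(-1) + 5)*28 = (1/8 + 5)*28 = (41/8)*28 = 287/2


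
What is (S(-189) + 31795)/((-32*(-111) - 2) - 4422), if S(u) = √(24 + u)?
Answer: -31795/872 - I*√165/872 ≈ -36.462 - 0.014731*I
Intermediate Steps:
(S(-189) + 31795)/((-32*(-111) - 2) - 4422) = (√(24 - 189) + 31795)/((-32*(-111) - 2) - 4422) = (√(-165) + 31795)/((3552 - 2) - 4422) = (I*√165 + 31795)/(3550 - 4422) = (31795 + I*√165)/(-872) = (31795 + I*√165)*(-1/872) = -31795/872 - I*√165/872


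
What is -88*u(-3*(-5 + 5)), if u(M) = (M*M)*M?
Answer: 0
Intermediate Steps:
u(M) = M³ (u(M) = M²*M = M³)
-88*u(-3*(-5 + 5)) = -88*(-27*(-5 + 5)³) = -88*(-3*0)³ = -88*0³ = -88*0 = 0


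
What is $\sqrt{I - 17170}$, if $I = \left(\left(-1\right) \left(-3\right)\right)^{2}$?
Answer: $131 i \approx 131.0 i$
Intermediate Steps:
$I = 9$ ($I = 3^{2} = 9$)
$\sqrt{I - 17170} = \sqrt{9 - 17170} = \sqrt{-17161} = 131 i$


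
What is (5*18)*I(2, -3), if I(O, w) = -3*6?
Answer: -1620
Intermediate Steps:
I(O, w) = -18
(5*18)*I(2, -3) = (5*18)*(-18) = 90*(-18) = -1620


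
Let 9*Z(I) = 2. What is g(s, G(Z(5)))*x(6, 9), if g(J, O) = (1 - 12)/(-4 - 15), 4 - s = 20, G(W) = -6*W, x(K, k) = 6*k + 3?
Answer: 33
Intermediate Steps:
x(K, k) = 3 + 6*k
Z(I) = 2/9 (Z(I) = (⅑)*2 = 2/9)
s = -16 (s = 4 - 1*20 = 4 - 20 = -16)
g(J, O) = 11/19 (g(J, O) = -11/(-19) = -11*(-1/19) = 11/19)
g(s, G(Z(5)))*x(6, 9) = 11*(3 + 6*9)/19 = 11*(3 + 54)/19 = (11/19)*57 = 33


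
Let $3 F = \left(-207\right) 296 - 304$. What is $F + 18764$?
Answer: $- \frac{5284}{3} \approx -1761.3$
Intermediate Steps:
$F = - \frac{61576}{3}$ ($F = \frac{\left(-207\right) 296 - 304}{3} = \frac{-61272 - 304}{3} = \frac{1}{3} \left(-61576\right) = - \frac{61576}{3} \approx -20525.0$)
$F + 18764 = - \frac{61576}{3} + 18764 = - \frac{5284}{3}$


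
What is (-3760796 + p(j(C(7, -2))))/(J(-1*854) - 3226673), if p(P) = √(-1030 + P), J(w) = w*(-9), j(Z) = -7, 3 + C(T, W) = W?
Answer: 3760796/3218987 - I*√1037/3218987 ≈ 1.1683 - 1.0004e-5*I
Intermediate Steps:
C(T, W) = -3 + W
J(w) = -9*w
(-3760796 + p(j(C(7, -2))))/(J(-1*854) - 3226673) = (-3760796 + √(-1030 - 7))/(-(-9)*854 - 3226673) = (-3760796 + √(-1037))/(-9*(-854) - 3226673) = (-3760796 + I*√1037)/(7686 - 3226673) = (-3760796 + I*√1037)/(-3218987) = (-3760796 + I*√1037)*(-1/3218987) = 3760796/3218987 - I*√1037/3218987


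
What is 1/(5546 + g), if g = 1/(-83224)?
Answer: 83224/461560303 ≈ 0.00018031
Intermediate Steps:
g = -1/83224 ≈ -1.2016e-5
1/(5546 + g) = 1/(5546 - 1/83224) = 1/(461560303/83224) = 83224/461560303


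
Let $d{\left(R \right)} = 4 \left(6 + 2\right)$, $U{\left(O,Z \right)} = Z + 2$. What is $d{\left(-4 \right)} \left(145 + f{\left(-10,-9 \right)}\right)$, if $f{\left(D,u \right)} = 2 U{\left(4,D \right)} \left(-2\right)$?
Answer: $5664$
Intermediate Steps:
$U{\left(O,Z \right)} = 2 + Z$
$d{\left(R \right)} = 32$ ($d{\left(R \right)} = 4 \cdot 8 = 32$)
$f{\left(D,u \right)} = -8 - 4 D$ ($f{\left(D,u \right)} = 2 \left(2 + D\right) \left(-2\right) = \left(4 + 2 D\right) \left(-2\right) = -8 - 4 D$)
$d{\left(-4 \right)} \left(145 + f{\left(-10,-9 \right)}\right) = 32 \left(145 - -32\right) = 32 \left(145 + \left(-8 + 40\right)\right) = 32 \left(145 + 32\right) = 32 \cdot 177 = 5664$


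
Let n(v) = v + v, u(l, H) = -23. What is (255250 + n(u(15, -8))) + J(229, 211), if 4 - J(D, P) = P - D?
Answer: 255226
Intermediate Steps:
n(v) = 2*v
J(D, P) = 4 + D - P (J(D, P) = 4 - (P - D) = 4 + (D - P) = 4 + D - P)
(255250 + n(u(15, -8))) + J(229, 211) = (255250 + 2*(-23)) + (4 + 229 - 1*211) = (255250 - 46) + (4 + 229 - 211) = 255204 + 22 = 255226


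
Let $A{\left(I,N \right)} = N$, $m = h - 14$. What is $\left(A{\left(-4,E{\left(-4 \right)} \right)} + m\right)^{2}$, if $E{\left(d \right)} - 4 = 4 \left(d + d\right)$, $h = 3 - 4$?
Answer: $1849$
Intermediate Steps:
$h = -1$ ($h = 3 - 4 = -1$)
$m = -15$ ($m = -1 - 14 = -15$)
$E{\left(d \right)} = 4 + 8 d$ ($E{\left(d \right)} = 4 + 4 \left(d + d\right) = 4 + 4 \cdot 2 d = 4 + 8 d$)
$\left(A{\left(-4,E{\left(-4 \right)} \right)} + m\right)^{2} = \left(\left(4 + 8 \left(-4\right)\right) - 15\right)^{2} = \left(\left(4 - 32\right) - 15\right)^{2} = \left(-28 - 15\right)^{2} = \left(-43\right)^{2} = 1849$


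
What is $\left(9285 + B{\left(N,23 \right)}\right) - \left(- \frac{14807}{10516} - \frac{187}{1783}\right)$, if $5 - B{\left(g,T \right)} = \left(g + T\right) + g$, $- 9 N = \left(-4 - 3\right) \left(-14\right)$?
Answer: $\frac{1567738897129}{168750252} \approx 9290.3$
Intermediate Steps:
$N = - \frac{98}{9}$ ($N = - \frac{\left(-4 - 3\right) \left(-14\right)}{9} = - \frac{\left(-7\right) \left(-14\right)}{9} = \left(- \frac{1}{9}\right) 98 = - \frac{98}{9} \approx -10.889$)
$B{\left(g,T \right)} = 5 - T - 2 g$ ($B{\left(g,T \right)} = 5 - \left(\left(g + T\right) + g\right) = 5 - \left(\left(T + g\right) + g\right) = 5 - \left(T + 2 g\right) = 5 - T - 2 g$)
$\left(9285 + B{\left(N,23 \right)}\right) - \left(- \frac{14807}{10516} - \frac{187}{1783}\right) = \left(9285 - - \frac{34}{9}\right) - \left(- \frac{14807}{10516} - \frac{187}{1783}\right) = \left(9285 + \left(5 - 23 + \frac{196}{9}\right)\right) - - \frac{28367373}{18750028} = \left(9285 + \frac{34}{9}\right) + \left(\frac{187}{1783} + \frac{14807}{10516}\right) = \frac{83599}{9} + \frac{28367373}{18750028} = \frac{1567738897129}{168750252}$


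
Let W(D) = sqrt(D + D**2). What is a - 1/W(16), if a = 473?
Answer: 473 - sqrt(17)/68 ≈ 472.94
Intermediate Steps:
a - 1/W(16) = 473 - 1/(sqrt(16*(1 + 16))) = 473 - 1/(sqrt(16*17)) = 473 - 1/(sqrt(272)) = 473 - 1/(4*sqrt(17)) = 473 - sqrt(17)/68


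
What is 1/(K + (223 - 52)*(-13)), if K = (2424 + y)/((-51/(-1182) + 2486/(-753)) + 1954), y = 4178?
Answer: -578749945/1284602433171 ≈ -0.00045053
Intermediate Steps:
K = 1958694564/578749945 (K = (2424 + 4178)/((-51/(-1182) + 2486/(-753)) + 1954) = 6602/((-51*(-1/1182) + 2486*(-1/753)) + 1954) = 6602/((17/394 - 2486/753) + 1954) = 6602/(-966683/296682 + 1954) = 6602/(578749945/296682) = 6602*(296682/578749945) = 1958694564/578749945 ≈ 3.3844)
1/(K + (223 - 52)*(-13)) = 1/(1958694564/578749945 + (223 - 52)*(-13)) = 1/(1958694564/578749945 + 171*(-13)) = 1/(1958694564/578749945 - 2223) = 1/(-1284602433171/578749945) = -578749945/1284602433171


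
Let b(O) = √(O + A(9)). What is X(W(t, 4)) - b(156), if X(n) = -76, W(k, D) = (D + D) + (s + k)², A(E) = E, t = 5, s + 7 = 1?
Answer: -76 - √165 ≈ -88.845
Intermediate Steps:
s = -6 (s = -7 + 1 = -6)
W(k, D) = (-6 + k)² + 2*D (W(k, D) = (D + D) + (-6 + k)² = 2*D + (-6 + k)² = (-6 + k)² + 2*D)
b(O) = √(9 + O) (b(O) = √(O + 9) = √(9 + O))
X(W(t, 4)) - b(156) = -76 - √(9 + 156) = -76 - √165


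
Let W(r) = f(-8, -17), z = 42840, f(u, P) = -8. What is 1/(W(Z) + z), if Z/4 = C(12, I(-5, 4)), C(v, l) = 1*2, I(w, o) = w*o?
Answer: 1/42832 ≈ 2.3347e-5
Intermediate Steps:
I(w, o) = o*w
C(v, l) = 2
Z = 8 (Z = 4*2 = 8)
W(r) = -8
1/(W(Z) + z) = 1/(-8 + 42840) = 1/42832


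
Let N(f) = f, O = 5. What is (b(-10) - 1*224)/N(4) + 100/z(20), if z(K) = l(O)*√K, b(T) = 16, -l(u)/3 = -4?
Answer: -52 + 5*√5/6 ≈ -50.137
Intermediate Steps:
l(u) = 12 (l(u) = -3*(-4) = 12)
z(K) = 12*√K
(b(-10) - 1*224)/N(4) + 100/z(20) = (16 - 1*224)/4 + 100/((12*√20)) = (16 - 224)*(¼) + 100/((12*(2*√5))) = -208*¼ + 100/((24*√5)) = -52 + 100*(√5/120) = -52 + 5*√5/6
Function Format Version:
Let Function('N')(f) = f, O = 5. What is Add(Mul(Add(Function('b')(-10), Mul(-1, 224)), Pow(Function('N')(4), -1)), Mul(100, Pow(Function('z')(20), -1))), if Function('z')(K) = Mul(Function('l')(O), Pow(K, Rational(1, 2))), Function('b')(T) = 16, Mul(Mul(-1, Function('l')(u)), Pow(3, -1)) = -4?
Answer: Add(-52, Mul(Rational(5, 6), Pow(5, Rational(1, 2)))) ≈ -50.137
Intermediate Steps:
Function('l')(u) = 12 (Function('l')(u) = Mul(-3, -4) = 12)
Function('z')(K) = Mul(12, Pow(K, Rational(1, 2)))
Add(Mul(Add(Function('b')(-10), Mul(-1, 224)), Pow(Function('N')(4), -1)), Mul(100, Pow(Function('z')(20), -1))) = Add(Mul(Add(16, Mul(-1, 224)), Pow(4, -1)), Mul(100, Pow(Mul(12, Pow(20, Rational(1, 2))), -1))) = Add(Mul(Add(16, -224), Rational(1, 4)), Mul(100, Pow(Mul(12, Mul(2, Pow(5, Rational(1, 2)))), -1))) = Add(Mul(-208, Rational(1, 4)), Mul(100, Pow(Mul(24, Pow(5, Rational(1, 2))), -1))) = Add(-52, Mul(100, Mul(Rational(1, 120), Pow(5, Rational(1, 2))))) = Add(-52, Mul(Rational(5, 6), Pow(5, Rational(1, 2))))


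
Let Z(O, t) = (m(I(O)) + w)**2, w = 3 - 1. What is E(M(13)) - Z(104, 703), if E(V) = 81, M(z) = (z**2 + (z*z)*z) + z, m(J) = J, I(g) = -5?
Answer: 72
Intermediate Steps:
w = 2
Z(O, t) = 9 (Z(O, t) = (-5 + 2)**2 = (-3)**2 = 9)
M(z) = z + z**2 + z**3 (M(z) = (z**2 + z**2*z) + z = (z**2 + z**3) + z = z + z**2 + z**3)
E(M(13)) - Z(104, 703) = 81 - 1*9 = 81 - 9 = 72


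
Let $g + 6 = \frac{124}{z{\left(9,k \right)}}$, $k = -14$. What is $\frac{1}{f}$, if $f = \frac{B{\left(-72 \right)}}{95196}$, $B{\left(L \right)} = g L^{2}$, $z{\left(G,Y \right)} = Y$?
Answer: $- \frac{55531}{44928} \approx -1.236$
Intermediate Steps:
$g = - \frac{104}{7}$ ($g = -6 + \frac{124}{-14} = -6 + 124 \left(- \frac{1}{14}\right) = -6 - \frac{62}{7} = - \frac{104}{7} \approx -14.857$)
$B{\left(L \right)} = - \frac{104 L^{2}}{7}$
$f = - \frac{44928}{55531}$ ($f = \frac{\left(- \frac{104}{7}\right) \left(-72\right)^{2}}{95196} = \left(- \frac{104}{7}\right) 5184 \cdot \frac{1}{95196} = \left(- \frac{539136}{7}\right) \frac{1}{95196} = - \frac{44928}{55531} \approx -0.80906$)
$\frac{1}{f} = \frac{1}{- \frac{44928}{55531}} = - \frac{55531}{44928}$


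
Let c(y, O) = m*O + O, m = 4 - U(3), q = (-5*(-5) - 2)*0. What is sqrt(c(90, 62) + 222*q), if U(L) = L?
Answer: 2*sqrt(31) ≈ 11.136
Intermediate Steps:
q = 0 (q = (25 - 2)*0 = 23*0 = 0)
m = 1 (m = 4 - 1*3 = 4 - 3 = 1)
c(y, O) = 2*O (c(y, O) = 1*O + O = O + O = 2*O)
sqrt(c(90, 62) + 222*q) = sqrt(2*62 + 222*0) = sqrt(124 + 0) = sqrt(124) = 2*sqrt(31)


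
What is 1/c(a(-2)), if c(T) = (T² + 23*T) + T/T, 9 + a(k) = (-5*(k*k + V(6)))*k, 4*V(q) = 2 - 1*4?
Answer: 1/1275 ≈ 0.00078431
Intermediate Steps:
V(q) = -½ (V(q) = (2 - 1*4)/4 = (2 - 4)/4 = (¼)*(-2) = -½)
a(k) = -9 + k*(5/2 - 5*k²) (a(k) = -9 + (-5*(k*k - ½))*k = -9 + (-5*(k² - ½))*k = -9 + (-5*(-½ + k²))*k = -9 + (5/2 - 5*k²)*k = -9 + k*(5/2 - 5*k²))
c(T) = 1 + T² + 23*T (c(T) = (T² + 23*T) + 1 = 1 + T² + 23*T)
1/c(a(-2)) = 1/(1 + (-9 - 5*(-2)³ + (5/2)*(-2))² + 23*(-9 - 5*(-2)³ + (5/2)*(-2))) = 1/(1 + (-9 - 5*(-8) - 5)² + 23*(-9 - 5*(-8) - 5)) = 1/(1 + (-9 + 40 - 5)² + 23*(-9 + 40 - 5)) = 1/(1 + 26² + 23*26) = 1/(1 + 676 + 598) = 1/1275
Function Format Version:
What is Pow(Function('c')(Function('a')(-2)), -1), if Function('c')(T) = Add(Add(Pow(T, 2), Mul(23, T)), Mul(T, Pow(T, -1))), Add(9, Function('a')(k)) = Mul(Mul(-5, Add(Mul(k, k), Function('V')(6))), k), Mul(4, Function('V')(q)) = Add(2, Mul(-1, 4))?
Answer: Rational(1, 1275) ≈ 0.00078431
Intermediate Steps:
Function('V')(q) = Rational(-1, 2) (Function('V')(q) = Mul(Rational(1, 4), Add(2, Mul(-1, 4))) = Mul(Rational(1, 4), Add(2, -4)) = Mul(Rational(1, 4), -2) = Rational(-1, 2))
Function('a')(k) = Add(-9, Mul(k, Add(Rational(5, 2), Mul(-5, Pow(k, 2))))) (Function('a')(k) = Add(-9, Mul(Mul(-5, Add(Mul(k, k), Rational(-1, 2))), k)) = Add(-9, Mul(Mul(-5, Add(Pow(k, 2), Rational(-1, 2))), k)) = Add(-9, Mul(Mul(-5, Add(Rational(-1, 2), Pow(k, 2))), k)) = Add(-9, Mul(Add(Rational(5, 2), Mul(-5, Pow(k, 2))), k)) = Add(-9, Mul(k, Add(Rational(5, 2), Mul(-5, Pow(k, 2))))))
Function('c')(T) = Add(1, Pow(T, 2), Mul(23, T)) (Function('c')(T) = Add(Add(Pow(T, 2), Mul(23, T)), 1) = Add(1, Pow(T, 2), Mul(23, T)))
Pow(Function('c')(Function('a')(-2)), -1) = Pow(Add(1, Pow(Add(-9, Mul(-5, Pow(-2, 3)), Mul(Rational(5, 2), -2)), 2), Mul(23, Add(-9, Mul(-5, Pow(-2, 3)), Mul(Rational(5, 2), -2)))), -1) = Pow(Add(1, Pow(Add(-9, Mul(-5, -8), -5), 2), Mul(23, Add(-9, Mul(-5, -8), -5))), -1) = Pow(Add(1, Pow(Add(-9, 40, -5), 2), Mul(23, Add(-9, 40, -5))), -1) = Pow(Add(1, Pow(26, 2), Mul(23, 26)), -1) = Pow(Add(1, 676, 598), -1) = Pow(1275, -1) = Rational(1, 1275)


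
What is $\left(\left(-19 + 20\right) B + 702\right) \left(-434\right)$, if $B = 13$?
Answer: $-310310$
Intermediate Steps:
$\left(\left(-19 + 20\right) B + 702\right) \left(-434\right) = \left(\left(-19 + 20\right) 13 + 702\right) \left(-434\right) = \left(1 \cdot 13 + 702\right) \left(-434\right) = \left(13 + 702\right) \left(-434\right) = 715 \left(-434\right) = -310310$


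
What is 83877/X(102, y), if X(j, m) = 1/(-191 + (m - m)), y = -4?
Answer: -16020507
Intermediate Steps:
X(j, m) = -1/191 (X(j, m) = 1/(-191 + 0) = 1/(-191) = -1/191)
83877/X(102, y) = 83877/(-1/191) = 83877*(-191) = -16020507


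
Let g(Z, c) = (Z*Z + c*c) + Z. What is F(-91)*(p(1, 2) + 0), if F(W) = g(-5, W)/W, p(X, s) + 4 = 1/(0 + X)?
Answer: 24903/91 ≈ 273.66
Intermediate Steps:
p(X, s) = -4 + 1/X (p(X, s) = -4 + 1/(0 + X) = -4 + 1/X)
g(Z, c) = Z + Z**2 + c**2 (g(Z, c) = (Z**2 + c**2) + Z = Z + Z**2 + c**2)
F(W) = (20 + W**2)/W (F(W) = (-5 + (-5)**2 + W**2)/W = (-5 + 25 + W**2)/W = (20 + W**2)/W)
F(-91)*(p(1, 2) + 0) = (-91 + 20/(-91))*((-4 + 1/1) + 0) = (-91 + 20*(-1/91))*((-4 + 1) + 0) = (-91 - 20/91)*(-3 + 0) = -8301/91*(-3) = 24903/91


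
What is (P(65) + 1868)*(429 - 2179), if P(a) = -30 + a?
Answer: -3330250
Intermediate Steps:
(P(65) + 1868)*(429 - 2179) = ((-30 + 65) + 1868)*(429 - 2179) = (35 + 1868)*(-1750) = 1903*(-1750) = -3330250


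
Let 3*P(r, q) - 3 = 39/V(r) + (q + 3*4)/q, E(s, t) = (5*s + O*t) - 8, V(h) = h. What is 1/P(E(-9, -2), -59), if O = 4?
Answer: 10797/11363 ≈ 0.95019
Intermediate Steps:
E(s, t) = -8 + 4*t + 5*s (E(s, t) = (5*s + 4*t) - 8 = (4*t + 5*s) - 8 = -8 + 4*t + 5*s)
P(r, q) = 1 + 13/r + (12 + q)/(3*q) (P(r, q) = 1 + (39/r + (q + 3*4)/q)/3 = 1 + (39/r + (q + 12)/q)/3 = 1 + (39/r + (12 + q)/q)/3 = 1 + (13/r + (12 + q)/(3*q)) = 1 + 13/r + (12 + q)/(3*q))
1/P(E(-9, -2), -59) = 1/(4/3 + 4/(-59) + 13/(-8 + 4*(-2) + 5*(-9))) = 1/(4/3 + 4*(-1/59) + 13/(-8 - 8 - 45)) = 1/(4/3 - 4/59 + 13/(-61)) = 1/(4/3 - 4/59 + 13*(-1/61)) = 1/(4/3 - 4/59 - 13/61) = 1/(11363/10797) = 10797/11363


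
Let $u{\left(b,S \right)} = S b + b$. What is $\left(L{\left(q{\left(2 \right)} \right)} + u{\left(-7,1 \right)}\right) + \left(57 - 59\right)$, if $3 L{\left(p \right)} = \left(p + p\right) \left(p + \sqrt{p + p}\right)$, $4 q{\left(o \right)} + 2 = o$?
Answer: $-16$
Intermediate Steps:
$q{\left(o \right)} = - \frac{1}{2} + \frac{o}{4}$
$u{\left(b,S \right)} = b + S b$
$L{\left(p \right)} = \frac{2 p \left(p + \sqrt{2} \sqrt{p}\right)}{3}$ ($L{\left(p \right)} = \frac{\left(p + p\right) \left(p + \sqrt{p + p}\right)}{3} = \frac{2 p \left(p + \sqrt{2 p}\right)}{3} = \frac{2 p \left(p + \sqrt{2} \sqrt{p}\right)}{3}$)
$\left(L{\left(q{\left(2 \right)} \right)} + u{\left(-7,1 \right)}\right) + \left(57 - 59\right) = \left(\left(\frac{2 \left(- \frac{1}{2} + \frac{1}{4} \cdot 2\right)^{2}}{3} + \frac{2 \sqrt{2} \left(- \frac{1}{2} + \frac{1}{4} \cdot 2\right)^{\frac{3}{2}}}{3}\right) - 7 \left(1 + 1\right)\right) + \left(57 - 59\right) = \left(\left(\frac{2 \left(- \frac{1}{2} + \frac{1}{2}\right)^{2}}{3} + \frac{2 \sqrt{2} \left(- \frac{1}{2} + \frac{1}{2}\right)^{\frac{3}{2}}}{3}\right) - 14\right) + \left(57 - 59\right) = \left(\left(\frac{2 \cdot 0^{2}}{3} + \frac{2 \sqrt{2} \cdot 0^{\frac{3}{2}}}{3}\right) - 14\right) - 2 = \left(\left(\frac{2}{3} \cdot 0 + \frac{2}{3} \sqrt{2} \cdot 0\right) - 14\right) - 2 = \left(\left(0 + 0\right) - 14\right) - 2 = \left(0 - 14\right) - 2 = -14 - 2 = -16$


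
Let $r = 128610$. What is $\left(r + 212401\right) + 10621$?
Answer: $351632$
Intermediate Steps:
$\left(r + 212401\right) + 10621 = \left(128610 + 212401\right) + 10621 = 341011 + 10621 = 351632$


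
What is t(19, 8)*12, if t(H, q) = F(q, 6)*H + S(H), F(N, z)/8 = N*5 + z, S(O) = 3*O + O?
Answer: 84816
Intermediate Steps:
S(O) = 4*O
F(N, z) = 8*z + 40*N (F(N, z) = 8*(N*5 + z) = 8*(5*N + z) = 8*(z + 5*N) = 8*z + 40*N)
t(H, q) = 4*H + H*(48 + 40*q) (t(H, q) = (8*6 + 40*q)*H + 4*H = (48 + 40*q)*H + 4*H = H*(48 + 40*q) + 4*H = 4*H + H*(48 + 40*q))
t(19, 8)*12 = (4*19*(13 + 10*8))*12 = (4*19*(13 + 80))*12 = (4*19*93)*12 = 7068*12 = 84816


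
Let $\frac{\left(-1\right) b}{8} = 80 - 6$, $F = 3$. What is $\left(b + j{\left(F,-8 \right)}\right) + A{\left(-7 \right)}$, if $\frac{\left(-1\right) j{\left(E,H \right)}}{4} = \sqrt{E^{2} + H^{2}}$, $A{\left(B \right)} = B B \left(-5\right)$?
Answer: $-837 - 4 \sqrt{73} \approx -871.18$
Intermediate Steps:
$A{\left(B \right)} = - 5 B^{2}$ ($A{\left(B \right)} = B^{2} \left(-5\right) = - 5 B^{2}$)
$b = -592$ ($b = - 8 \left(80 - 6\right) = \left(-8\right) 74 = -592$)
$j{\left(E,H \right)} = - 4 \sqrt{E^{2} + H^{2}}$
$\left(b + j{\left(F,-8 \right)}\right) + A{\left(-7 \right)} = \left(-592 - 4 \sqrt{3^{2} + \left(-8\right)^{2}}\right) - 5 \left(-7\right)^{2} = \left(-592 - 4 \sqrt{9 + 64}\right) - 245 = \left(-592 - 4 \sqrt{73}\right) - 245 = -837 - 4 \sqrt{73}$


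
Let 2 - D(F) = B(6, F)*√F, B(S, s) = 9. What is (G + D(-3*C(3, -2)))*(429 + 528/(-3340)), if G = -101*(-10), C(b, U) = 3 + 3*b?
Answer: 362379996/835 - 19336482*I/835 ≈ 4.3399e+5 - 23157.0*I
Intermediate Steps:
G = 1010
D(F) = 2 - 9*√F
(G + D(-3*C(3, -2)))*(429 + 528/(-3340)) = (1010 + (2 - 9*I*√3*√(3 + 3*3)))*(429 + 528/(-3340)) = (1010 + (2 - 9*I*√3*√(3 + 9)))*(429 + 528*(-1/3340)) = (1010 + (2 - 9*6*I))*(429 - 132/835) = (1010 + (2 - 54*I))*(358083/835) = (1012 - 54*I)*(358083/835) = 362379996/835 - 19336482*I/835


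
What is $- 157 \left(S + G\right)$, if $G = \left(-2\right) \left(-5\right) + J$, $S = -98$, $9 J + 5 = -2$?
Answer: $\frac{125443}{9} \approx 13938.0$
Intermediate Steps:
$J = - \frac{7}{9}$ ($J = - \frac{5}{9} + \frac{1}{9} \left(-2\right) = - \frac{5}{9} - \frac{2}{9} = - \frac{7}{9} \approx -0.77778$)
$G = \frac{83}{9}$ ($G = \left(-2\right) \left(-5\right) - \frac{7}{9} = 10 - \frac{7}{9} = \frac{83}{9} \approx 9.2222$)
$- 157 \left(S + G\right) = - 157 \left(-98 + \frac{83}{9}\right) = \left(-157\right) \left(- \frac{799}{9}\right) = \frac{125443}{9}$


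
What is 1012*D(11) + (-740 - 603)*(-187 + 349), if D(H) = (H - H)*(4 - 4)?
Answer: -217566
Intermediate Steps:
D(H) = 0 (D(H) = 0*0 = 0)
1012*D(11) + (-740 - 603)*(-187 + 349) = 1012*0 + (-740 - 603)*(-187 + 349) = 0 - 1343*162 = 0 - 217566 = -217566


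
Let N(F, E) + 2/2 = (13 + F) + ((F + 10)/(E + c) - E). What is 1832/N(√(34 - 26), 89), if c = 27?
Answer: -158002672/6624381 - 1381328*√2/2208127 ≈ -24.736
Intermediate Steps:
N(F, E) = 12 + F - E + (10 + F)/(27 + E) (N(F, E) = -1 + ((13 + F) + ((F + 10)/(E + 27) - E)) = -1 + ((13 + F) + ((10 + F)/(27 + E) - E)) = -1 + ((13 + F) + (-E + (10 + F)/(27 + E))) = -1 + (13 + F - E + (10 + F)/(27 + E)) = 12 + F - E + (10 + F)/(27 + E))
1832/N(√(34 - 26), 89) = 1832/(((334 - 1*89² - 15*89 + 28*√(34 - 26) + 89*√(34 - 26))/(27 + 89))) = 1832/(((334 - 1*7921 - 1335 + 28*√8 + 89*√8)/116)) = 1832/(((334 - 7921 - 1335 + 28*(2*√2) + 89*(2*√2))/116)) = 1832/(((334 - 7921 - 1335 + 56*√2 + 178*√2)/116)) = 1832/(((-8922 + 234*√2)/116)) = 1832/(-4461/58 + 117*√2/58)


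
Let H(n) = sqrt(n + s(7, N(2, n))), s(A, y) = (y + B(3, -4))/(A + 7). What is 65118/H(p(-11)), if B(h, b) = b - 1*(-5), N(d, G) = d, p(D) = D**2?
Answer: 65118*sqrt(23758)/1697 ≈ 5914.6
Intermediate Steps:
B(h, b) = 5 + b (B(h, b) = b + 5 = 5 + b)
s(A, y) = (1 + y)/(7 + A) (s(A, y) = (y + (5 - 4))/(A + 7) = (y + 1)/(7 + A) = (1 + y)/(7 + A))
H(n) = sqrt(3/14 + n) (H(n) = sqrt(n + (1 + 2)/(7 + 7)) = sqrt(n + 3/14) = sqrt(3/14 + n))
65118/H(p(-11)) = 65118/((sqrt(42 + 196*(-11)**2)/14)) = 65118/((sqrt(42 + 196*121)/14)) = 65118/((sqrt(42 + 23716)/14)) = 65118/((sqrt(23758)/14)) = 65118*(sqrt(23758)/1697) = 65118*sqrt(23758)/1697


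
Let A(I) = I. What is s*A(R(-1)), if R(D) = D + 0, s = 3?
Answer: -3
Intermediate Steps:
R(D) = D
s*A(R(-1)) = 3*(-1) = -3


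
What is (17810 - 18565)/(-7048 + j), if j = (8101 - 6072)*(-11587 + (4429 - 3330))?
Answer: 151/4257440 ≈ 3.5467e-5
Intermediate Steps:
j = -21280152 (j = 2029*(-11587 + 1099) = 2029*(-10488) = -21280152)
(17810 - 18565)/(-7048 + j) = (17810 - 18565)/(-7048 - 21280152) = -755/(-21287200) = -755*(-1/21287200) = 151/4257440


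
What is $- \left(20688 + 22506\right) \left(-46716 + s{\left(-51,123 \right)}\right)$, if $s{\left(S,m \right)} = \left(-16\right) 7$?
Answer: $2022688632$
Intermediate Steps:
$s{\left(S,m \right)} = -112$
$- \left(20688 + 22506\right) \left(-46716 + s{\left(-51,123 \right)}\right) = - \left(20688 + 22506\right) \left(-46716 - 112\right) = - 43194 \left(-46828\right) = \left(-1\right) \left(-2022688632\right) = 2022688632$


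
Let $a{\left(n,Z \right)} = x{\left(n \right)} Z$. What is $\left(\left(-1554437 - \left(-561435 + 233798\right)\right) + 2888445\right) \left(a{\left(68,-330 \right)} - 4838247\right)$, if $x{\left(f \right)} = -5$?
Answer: $-8036707222065$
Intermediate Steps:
$a{\left(n,Z \right)} = - 5 Z$
$\left(\left(-1554437 - \left(-561435 + 233798\right)\right) + 2888445\right) \left(a{\left(68,-330 \right)} - 4838247\right) = \left(\left(-1554437 - \left(-561435 + 233798\right)\right) + 2888445\right) \left(\left(-5\right) \left(-330\right) - 4838247\right) = \left(\left(-1554437 - -327637\right) + 2888445\right) \left(1650 - 4838247\right) = \left(\left(-1554437 + 327637\right) + 2888445\right) \left(-4836597\right) = \left(-1226800 + 2888445\right) \left(-4836597\right) = 1661645 \left(-4836597\right) = -8036707222065$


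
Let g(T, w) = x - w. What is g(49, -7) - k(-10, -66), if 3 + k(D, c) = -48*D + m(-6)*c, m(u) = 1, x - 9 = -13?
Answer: -408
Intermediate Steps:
x = -4 (x = 9 - 13 = -4)
g(T, w) = -4 - w
k(D, c) = -3 + c - 48*D (k(D, c) = -3 + (-48*D + 1*c) = -3 + (-48*D + c) = -3 + (c - 48*D) = -3 + c - 48*D)
g(49, -7) - k(-10, -66) = (-4 - 1*(-7)) - (-3 - 66 - 48*(-10)) = (-4 + 7) - (-3 - 66 + 480) = 3 - 1*411 = 3 - 411 = -408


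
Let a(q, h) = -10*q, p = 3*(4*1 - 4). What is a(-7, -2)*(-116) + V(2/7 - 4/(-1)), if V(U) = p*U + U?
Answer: -56810/7 ≈ -8115.7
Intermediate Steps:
p = 0 (p = 3*(4 - 4) = 3*0 = 0)
V(U) = U (V(U) = 0*U + U = 0 + U = U)
a(-7, -2)*(-116) + V(2/7 - 4/(-1)) = -10*(-7)*(-116) + (2/7 - 4/(-1)) = 70*(-116) + (2*(⅐) - 4*(-1)) = -8120 + (2/7 + 4) = -8120 + 30/7 = -56810/7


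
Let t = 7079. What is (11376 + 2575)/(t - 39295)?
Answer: -13951/32216 ≈ -0.43305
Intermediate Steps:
(11376 + 2575)/(t - 39295) = (11376 + 2575)/(7079 - 39295) = 13951/(-32216) = 13951*(-1/32216) = -13951/32216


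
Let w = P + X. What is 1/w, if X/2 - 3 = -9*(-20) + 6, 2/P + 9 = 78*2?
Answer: 147/55568 ≈ 0.0026454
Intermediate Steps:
P = 2/147 (P = 2/(-9 + 78*2) = 2/(-9 + 156) = 2/147 ≈ 0.013605)
X = 378 (X = 6 + 2*(-9*(-20) + 6) = 6 + 2*(180 + 6) = 6 + 2*186 = 6 + 372 = 378)
w = 55568/147 (w = 2/147 + 378 = 55568/147 ≈ 378.01)
1/w = 1/(55568/147) = 147/55568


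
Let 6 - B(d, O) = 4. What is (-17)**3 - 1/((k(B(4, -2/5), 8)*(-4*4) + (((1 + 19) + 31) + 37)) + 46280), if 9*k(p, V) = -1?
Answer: -2050332473/417328 ≈ -4913.0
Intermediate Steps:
B(d, O) = 2 (B(d, O) = 6 - 1*4 = 6 - 4 = 2)
k(p, V) = -1/9 (k(p, V) = (1/9)*(-1) = -1/9)
(-17)**3 - 1/((k(B(4, -2/5), 8)*(-4*4) + (((1 + 19) + 31) + 37)) + 46280) = (-17)**3 - 1/((-(-4)*4/9 + (((1 + 19) + 31) + 37)) + 46280) = -4913 - 1/((-1/9*(-16) + ((20 + 31) + 37)) + 46280) = -4913 - 1/((16/9 + (51 + 37)) + 46280) = -4913 - 1/((16/9 + 88) + 46280) = -4913 - 1/(808/9 + 46280) = -4913 - 1/417328/9 = -4913 - 1*9/417328 = -4913 - 9/417328 = -2050332473/417328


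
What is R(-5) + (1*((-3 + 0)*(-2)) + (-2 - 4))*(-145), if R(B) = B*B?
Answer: 25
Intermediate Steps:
R(B) = B²
R(-5) + (1*((-3 + 0)*(-2)) + (-2 - 4))*(-145) = (-5)² + (1*((-3 + 0)*(-2)) + (-2 - 4))*(-145) = 25 + (1*(-3*(-2)) - 6)*(-145) = 25 + (1*6 - 6)*(-145) = 25 + (6 - 6)*(-145) = 25 + 0*(-145) = 25 + 0 = 25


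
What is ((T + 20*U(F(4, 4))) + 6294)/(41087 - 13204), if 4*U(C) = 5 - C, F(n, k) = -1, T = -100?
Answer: 6224/27883 ≈ 0.22322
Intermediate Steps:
U(C) = 5/4 - C/4 (U(C) = (5 - C)/4 = 5/4 - C/4)
((T + 20*U(F(4, 4))) + 6294)/(41087 - 13204) = ((-100 + 20*(5/4 - ¼*(-1))) + 6294)/(41087 - 13204) = ((-100 + 20*(5/4 + ¼)) + 6294)/27883 = ((-100 + 20*(3/2)) + 6294)*(1/27883) = ((-100 + 30) + 6294)*(1/27883) = (-70 + 6294)*(1/27883) = 6224*(1/27883) = 6224/27883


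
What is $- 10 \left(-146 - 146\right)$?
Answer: $2920$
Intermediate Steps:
$- 10 \left(-146 - 146\right) = \left(-10\right) \left(-292\right) = 2920$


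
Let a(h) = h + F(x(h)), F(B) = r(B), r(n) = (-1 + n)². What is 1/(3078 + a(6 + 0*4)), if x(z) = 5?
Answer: 1/3100 ≈ 0.00032258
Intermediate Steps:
F(B) = (-1 + B)²
a(h) = 16 + h (a(h) = h + (-1 + 5)² = h + 4² = h + 16 = 16 + h)
1/(3078 + a(6 + 0*4)) = 1/(3078 + (16 + (6 + 0*4))) = 1/(3078 + (16 + (6 + 0))) = 1/(3078 + (16 + 6)) = 1/(3078 + 22) = 1/3100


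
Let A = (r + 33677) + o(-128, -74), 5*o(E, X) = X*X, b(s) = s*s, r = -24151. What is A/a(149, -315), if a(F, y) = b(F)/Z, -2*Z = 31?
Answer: -823143/111005 ≈ -7.4154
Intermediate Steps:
b(s) = s²
Z = -31/2 (Z = -½*31 = -31/2 ≈ -15.500)
o(E, X) = X²/5 (o(E, X) = (X*X)/5 = X²/5)
A = 53106/5 (A = (-24151 + 33677) + (⅕)*(-74)² = 9526 + (⅕)*5476 = 9526 + 5476/5 = 53106/5 ≈ 10621.)
a(F, y) = -2*F²/31 (a(F, y) = F²/(-31/2) = F²*(-2/31) = -2*F²/31)
A/a(149, -315) = 53106/(5*((-2/31*149²))) = 53106/(5*((-2/31*22201))) = 53106/(5*(-44402/31)) = (53106/5)*(-31/44402) = -823143/111005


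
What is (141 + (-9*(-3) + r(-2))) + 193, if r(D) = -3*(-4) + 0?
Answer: 373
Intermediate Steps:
r(D) = 12 (r(D) = 12 + 0 = 12)
(141 + (-9*(-3) + r(-2))) + 193 = (141 + (-9*(-3) + 12)) + 193 = (141 + (27 + 12)) + 193 = (141 + 39) + 193 = 180 + 193 = 373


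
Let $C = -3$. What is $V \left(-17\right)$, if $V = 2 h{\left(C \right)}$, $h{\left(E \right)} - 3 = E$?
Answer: $0$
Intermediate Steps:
$h{\left(E \right)} = 3 + E$
$V = 0$ ($V = 2 \left(3 - 3\right) = 2 \cdot 0 = 0$)
$V \left(-17\right) = 0 \left(-17\right) = 0$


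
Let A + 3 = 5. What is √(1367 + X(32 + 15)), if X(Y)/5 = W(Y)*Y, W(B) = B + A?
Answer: √12882 ≈ 113.50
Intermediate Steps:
A = 2 (A = -3 + 5 = 2)
W(B) = 2 + B (W(B) = B + 2 = 2 + B)
X(Y) = 5*Y*(2 + Y) (X(Y) = 5*((2 + Y)*Y) = 5*(Y*(2 + Y)) = 5*Y*(2 + Y))
√(1367 + X(32 + 15)) = √(1367 + 5*(32 + 15)*(2 + (32 + 15))) = √(1367 + 5*47*(2 + 47)) = √(1367 + 5*47*49) = √(1367 + 11515) = √12882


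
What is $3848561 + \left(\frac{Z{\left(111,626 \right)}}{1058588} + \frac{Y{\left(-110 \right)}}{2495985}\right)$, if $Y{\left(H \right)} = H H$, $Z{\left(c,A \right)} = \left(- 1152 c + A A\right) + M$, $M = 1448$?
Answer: $\frac{508437231623413750}{132110988459} \approx 3.8486 \cdot 10^{6}$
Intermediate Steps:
$Z{\left(c,A \right)} = 1448 + A^{2} - 1152 c$ ($Z{\left(c,A \right)} = \left(- 1152 c + A A\right) + 1448 = \left(- 1152 c + A^{2}\right) + 1448 = \left(A^{2} - 1152 c\right) + 1448 = 1448 + A^{2} - 1152 c$)
$Y{\left(H \right)} = H^{2}$
$3848561 + \left(\frac{Z{\left(111,626 \right)}}{1058588} + \frac{Y{\left(-110 \right)}}{2495985}\right) = 3848561 + \left(\frac{1448 + 626^{2} - 127872}{1058588} + \frac{\left(-110\right)^{2}}{2495985}\right) = 3848561 + \left(\left(1448 + 391876 - 127872\right) \frac{1}{1058588} + 12100 \cdot \frac{1}{2495985}\right) = 3848561 + \left(265452 \cdot \frac{1}{1058588} + \frac{2420}{499197}\right) = 3848561 + \left(\frac{66363}{264647} + \frac{2420}{499197}\right) = 3848561 + \frac{33768656251}{132110988459} = \frac{508437231623413750}{132110988459}$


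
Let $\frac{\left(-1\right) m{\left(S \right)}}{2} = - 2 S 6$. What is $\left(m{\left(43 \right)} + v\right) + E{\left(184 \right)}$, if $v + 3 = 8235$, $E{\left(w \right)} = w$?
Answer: $9448$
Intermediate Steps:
$v = 8232$ ($v = -3 + 8235 = 8232$)
$m{\left(S \right)} = 24 S$ ($m{\left(S \right)} = - 2 - 2 S 6 = - 2 \left(- 12 S\right) = 24 S$)
$\left(m{\left(43 \right)} + v\right) + E{\left(184 \right)} = \left(24 \cdot 43 + 8232\right) + 184 = \left(1032 + 8232\right) + 184 = 9264 + 184 = 9448$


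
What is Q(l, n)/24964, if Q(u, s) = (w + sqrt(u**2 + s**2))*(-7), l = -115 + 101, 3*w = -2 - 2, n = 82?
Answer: 7/18723 - 7*sqrt(1730)/12482 ≈ -0.022952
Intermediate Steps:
w = -4/3 (w = (-2 - 2)/3 = (1/3)*(-4) = -4/3 ≈ -1.3333)
l = -14
Q(u, s) = 28/3 - 7*sqrt(s**2 + u**2) (Q(u, s) = (-4/3 + sqrt(u**2 + s**2))*(-7) = (-4/3 + sqrt(s**2 + u**2))*(-7) = 28/3 - 7*sqrt(s**2 + u**2))
Q(l, n)/24964 = (28/3 - 7*sqrt(82**2 + (-14)**2))/24964 = (28/3 - 7*sqrt(6724 + 196))*(1/24964) = (28/3 - 14*sqrt(1730))*(1/24964) = 7/18723 - 7*sqrt(1730)/12482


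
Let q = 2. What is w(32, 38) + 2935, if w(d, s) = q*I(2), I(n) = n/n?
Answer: 2937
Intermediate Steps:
I(n) = 1
w(d, s) = 2 (w(d, s) = 2*1 = 2)
w(32, 38) + 2935 = 2 + 2935 = 2937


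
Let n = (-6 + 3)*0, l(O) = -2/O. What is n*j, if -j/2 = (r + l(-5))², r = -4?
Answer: 0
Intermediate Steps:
j = -648/25 (j = -2*(-4 - 2/(-5))² = -2*(-4 - 2*(-⅕))² = -2*(-4 + ⅖)² = -2*(-18/5)² = -2*324/25 = -648/25 ≈ -25.920)
n = 0 (n = -3*0 = 0)
n*j = 0*(-648/25) = 0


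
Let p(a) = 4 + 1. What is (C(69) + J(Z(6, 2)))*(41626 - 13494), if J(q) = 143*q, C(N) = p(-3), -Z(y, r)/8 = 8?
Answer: -257323404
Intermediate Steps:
p(a) = 5
Z(y, r) = -64 (Z(y, r) = -8*8 = -64)
C(N) = 5
(C(69) + J(Z(6, 2)))*(41626 - 13494) = (5 + 143*(-64))*(41626 - 13494) = (5 - 9152)*28132 = -9147*28132 = -257323404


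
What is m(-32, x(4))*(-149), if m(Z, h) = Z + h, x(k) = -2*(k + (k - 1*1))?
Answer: 6854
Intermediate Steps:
x(k) = 2 - 4*k (x(k) = -2*(k + (k - 1)) = -2*(k + (-1 + k)) = -2*(-1 + 2*k) = 2 - 4*k)
m(-32, x(4))*(-149) = (-32 + (2 - 4*4))*(-149) = (-32 + (2 - 16))*(-149) = (-32 - 14)*(-149) = -46*(-149) = 6854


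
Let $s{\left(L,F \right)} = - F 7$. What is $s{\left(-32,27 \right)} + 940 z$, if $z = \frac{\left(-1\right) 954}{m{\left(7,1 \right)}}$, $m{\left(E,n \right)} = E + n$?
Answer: $-112284$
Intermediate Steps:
$s{\left(L,F \right)} = - 7 F$
$z = - \frac{477}{4}$ ($z = \frac{\left(-1\right) 954}{7 + 1} = - \frac{954}{8} = \left(-954\right) \frac{1}{8} = - \frac{477}{4} \approx -119.25$)
$s{\left(-32,27 \right)} + 940 z = \left(-7\right) 27 + 940 \left(- \frac{477}{4}\right) = -189 - 112095 = -112284$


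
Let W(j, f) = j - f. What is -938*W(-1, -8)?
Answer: -6566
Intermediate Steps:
-938*W(-1, -8) = -938*(-1 - 1*(-8)) = -938*(-1 + 8) = -938*7 = -6566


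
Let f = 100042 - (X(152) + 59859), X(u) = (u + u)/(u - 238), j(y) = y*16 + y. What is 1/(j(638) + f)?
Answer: 43/2194399 ≈ 1.9595e-5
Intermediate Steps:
j(y) = 17*y (j(y) = 16*y + y = 17*y)
X(u) = 2*u/(-238 + u) (X(u) = (2*u)/(-238 + u) = 2*u/(-238 + u))
f = 1728021/43 (f = 100042 - (2*152/(-238 + 152) + 59859) = 100042 - (2*152/(-86) + 59859) = 100042 - (2*152*(-1/86) + 59859) = 100042 - (-152/43 + 59859) = 100042 - 1*2573785/43 = 100042 - 2573785/43 = 1728021/43 ≈ 40187.)
1/(j(638) + f) = 1/(17*638 + 1728021/43) = 1/(10846 + 1728021/43) = 1/(2194399/43) = 43/2194399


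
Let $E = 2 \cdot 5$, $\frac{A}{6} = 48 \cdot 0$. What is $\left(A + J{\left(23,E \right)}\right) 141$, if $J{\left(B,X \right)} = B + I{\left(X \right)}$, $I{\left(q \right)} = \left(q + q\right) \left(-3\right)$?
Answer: $-5217$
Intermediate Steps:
$A = 0$ ($A = 6 \cdot 48 \cdot 0 = 6 \cdot 0 = 0$)
$I{\left(q \right)} = - 6 q$ ($I{\left(q \right)} = 2 q \left(-3\right) = - 6 q$)
$E = 10$
$J{\left(B,X \right)} = B - 6 X$
$\left(A + J{\left(23,E \right)}\right) 141 = \left(0 + \left(23 - 60\right)\right) 141 = \left(0 - 37\right) 141 = \left(-37\right) 141 = -5217$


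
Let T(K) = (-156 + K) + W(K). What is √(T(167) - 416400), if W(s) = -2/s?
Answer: I*√11612673155/167 ≈ 645.28*I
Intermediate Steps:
T(K) = -156 + K - 2/K (T(K) = (-156 + K) - 2/K = -156 + K - 2/K)
√(T(167) - 416400) = √((-156 + 167 - 2/167) - 416400) = √(1835/167 - 416400) = √(-69536965/167) = I*√11612673155/167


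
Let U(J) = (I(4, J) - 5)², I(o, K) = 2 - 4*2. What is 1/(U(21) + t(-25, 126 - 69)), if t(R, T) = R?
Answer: 1/96 ≈ 0.010417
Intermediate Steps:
I(o, K) = -6 (I(o, K) = 2 - 8 = -6)
U(J) = 121 (U(J) = (-6 - 5)² = (-11)² = 121)
1/(U(21) + t(-25, 126 - 69)) = 1/(121 - 25) = 1/96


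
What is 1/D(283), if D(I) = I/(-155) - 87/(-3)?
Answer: 155/4212 ≈ 0.036800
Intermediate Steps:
D(I) = 29 - I/155 (D(I) = I*(-1/155) - 87*(-⅓) = -I/155 + 29 = 29 - I/155)
1/D(283) = 1/(29 - 1/155*283) = 1/(29 - 283/155) = 1/(4212/155) = 155/4212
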